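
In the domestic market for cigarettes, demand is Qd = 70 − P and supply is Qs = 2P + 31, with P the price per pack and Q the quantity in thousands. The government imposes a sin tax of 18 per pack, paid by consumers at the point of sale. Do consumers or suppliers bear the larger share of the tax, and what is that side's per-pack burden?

Consumers bear the larger share: 12 per pack.

Without the tax, 70 − P = 2P + 31 gives 3P = 39, so P* = 13 and Q* = 57.
With the tax collected from consumers, demand (in seller-price terms) shifts: Qd = 70 − (P + 18).
New equilibrium: consumers pay 25, suppliers receive 7, Q = 45. (Wedge: Pb − Ps = 18.)
Per-pack burden: consumers 12, suppliers 6.
Consumers take the larger share because demand is less price-elastic here (demand slope 1 vs supply slope 2).
The less price-elastic side of the market bears the larger share of a per-unit tax.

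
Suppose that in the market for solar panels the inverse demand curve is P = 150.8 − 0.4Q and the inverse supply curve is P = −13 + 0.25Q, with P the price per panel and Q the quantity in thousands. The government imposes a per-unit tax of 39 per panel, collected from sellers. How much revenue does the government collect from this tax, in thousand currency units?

Inverting to Q(P) form: Qd = 377 − 2.5P; Qs = 4P + 52.
Without the tax, 377 − 2.5P = 4P + 52 gives 6.5P = 325, so P* = 50 and Q* = 252.
With the tax collected from sellers, supply shifts: Qs = 4(P − 39) + 52.
Solving gives Q = 192 with consumers paying 74 and sellers receiving 35 (the 39 wedge).
Revenue = t · Q = 39 · 192 = 7488.

Tax revenue = 7488 thousand.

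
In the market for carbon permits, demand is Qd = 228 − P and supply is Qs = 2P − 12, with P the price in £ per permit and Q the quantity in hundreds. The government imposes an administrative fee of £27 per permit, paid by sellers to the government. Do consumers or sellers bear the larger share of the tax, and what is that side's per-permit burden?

Consumers bear the larger share: £18 per permit.

Without the tax, 228 − P = 2P − 12 gives 3P = 240, so P* = £80 and Q* = 148.
With the tax collected from sellers, supply shifts: Qs = 2(P − 27) − 12.
New equilibrium: consumers pay £98, sellers receive £71, Q = 130. (Wedge: Pb − Ps = 27.)
Per-permit burden: consumers £18, sellers £9.
Consumers take the larger share because demand is less price-elastic here (demand slope 1 vs supply slope 2).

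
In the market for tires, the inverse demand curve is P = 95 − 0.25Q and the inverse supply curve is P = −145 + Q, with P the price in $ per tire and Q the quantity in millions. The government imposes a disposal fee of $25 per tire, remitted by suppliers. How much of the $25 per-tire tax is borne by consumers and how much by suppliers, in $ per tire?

Consumers bear $5 per tire; suppliers bear $20 per tire.

Rewrite in direct form: Qd = 380 − 4P and Qs = P + 145.
Before the tax: set 380 − 4P = P + 145 → P* = $47, Q* = 192.
With the tax collected from suppliers, supply shifts: Qs = (P − 25) + 145.
New equilibrium: consumers pay $52, suppliers receive $27, Q = 172. (Wedge: Pb − Ps = 25.)
Burden on consumers: $5; on suppliers: $20. (They sum to $25.)
The less price-elastic side of the market bears the larger share of a per-unit tax.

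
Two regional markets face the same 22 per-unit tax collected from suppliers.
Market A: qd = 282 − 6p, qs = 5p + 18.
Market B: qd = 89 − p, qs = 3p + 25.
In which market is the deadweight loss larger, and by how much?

Market A, by 478.5.

Market A: pre-tax p* = 24, q* = 138; post-tax q = 78; deadweight loss = 660.
Market B: pre-tax p* = 16, q* = 73; post-tax q = 56.5; deadweight loss = 181.5.
Difference: 660 vs 181.5 → market A is larger by 478.5.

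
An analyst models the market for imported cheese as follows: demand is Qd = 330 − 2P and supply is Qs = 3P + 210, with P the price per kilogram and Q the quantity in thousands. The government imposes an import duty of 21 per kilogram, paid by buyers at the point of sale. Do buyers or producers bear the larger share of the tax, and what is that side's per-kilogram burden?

Buyers bear the larger share: 12.6 per kilogram.

Without the tax, 330 − 2P = 3P + 210 gives 5P = 120, so P* = 24 and Q* = 282.
With the tax collected from buyers, demand (in seller-price terms) shifts: Qd = 330 − 2(P + 21).
Solving gives Q = 256.8 with buyers paying 36.6 and producers receiving 15.6 (the 21 wedge).
Per-kilogram burden: buyers 12.6, producers 8.4.
Buyers take the larger share because demand is less price-elastic here (demand slope 2 vs supply slope 3).
The less price-elastic side of the market bears the larger share of a per-unit tax.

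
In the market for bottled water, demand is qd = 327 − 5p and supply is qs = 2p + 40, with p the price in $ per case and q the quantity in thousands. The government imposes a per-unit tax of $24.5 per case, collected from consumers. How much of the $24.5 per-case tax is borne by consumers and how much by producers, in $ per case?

Before the tax: set 327 − 5p = 2p + 40 → p* = $41, q* = 122.
With the tax collected from consumers, demand (in seller-price terms) shifts: qd = 327 − 5(p + 24.5).
New equilibrium: consumers pay $48, producers receive $23.5, q = 87. (Wedge: pb − ps = 24.5.)
Burden on consumers: $7; on producers: $17.5. (They sum to $24.5.)
The less price-elastic side of the market bears the larger share of a per-unit tax.

Consumers bear $7 per case; producers bear $17.5 per case.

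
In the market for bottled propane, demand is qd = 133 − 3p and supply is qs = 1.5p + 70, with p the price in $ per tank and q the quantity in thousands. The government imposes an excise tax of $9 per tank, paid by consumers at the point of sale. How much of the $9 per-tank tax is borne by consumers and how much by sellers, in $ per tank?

Before the tax: set 133 − 3p = 1.5p + 70 → p* = $14, q* = 91.
With the tax collected from consumers, demand (in seller-price terms) shifts: qd = 133 − 3(p + 9).
Solving gives q = 82 with consumers paying $17 and sellers receiving $8 (the $9 wedge).
Burden on consumers: $3; on sellers: $6. (They sum to $9.)
The less price-elastic side of the market bears the larger share of a per-unit tax.

Consumers bear $3 per tank; sellers bear $6 per tank.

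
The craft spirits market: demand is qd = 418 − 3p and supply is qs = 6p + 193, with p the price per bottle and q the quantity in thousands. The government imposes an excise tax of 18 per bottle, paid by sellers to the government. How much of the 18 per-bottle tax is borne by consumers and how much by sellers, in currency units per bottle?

Before the tax: set 418 − 3p = 6p + 193 → p* = 25, q* = 343.
With the tax collected from sellers, supply shifts: qs = 6(p − 18) + 193.
Solving gives q = 307 with consumers paying 37 and sellers receiving 19 (the 18 wedge).
Burden on consumers: 12; on sellers: 6. (They sum to 18.)

Consumers bear 12 per bottle; sellers bear 6 per bottle.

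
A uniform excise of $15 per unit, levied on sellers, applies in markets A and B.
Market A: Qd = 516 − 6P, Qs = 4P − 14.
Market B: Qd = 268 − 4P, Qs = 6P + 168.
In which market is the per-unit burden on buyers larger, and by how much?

Market A: pre-tax P* = $53, Q* = 198; post-tax Q = 162; per-unit burden on buyers = $6.
Market B: pre-tax P* = $10, Q* = 228; post-tax Q = 192; per-unit burden on buyers = $9.
Difference: $6 vs $9 → market B is larger by $3.

Market B, by $3.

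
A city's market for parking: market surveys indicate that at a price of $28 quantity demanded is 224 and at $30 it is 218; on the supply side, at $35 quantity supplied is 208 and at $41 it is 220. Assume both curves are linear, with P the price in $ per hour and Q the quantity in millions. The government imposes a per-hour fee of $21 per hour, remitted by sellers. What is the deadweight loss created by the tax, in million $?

Deadweight loss = $264.6 million.

Demand slope: (218 − 224)/(30 − 28) = -3, so Qd = 308 − 3P.
Supply slope: (220 − 208)/(41 − 35) = 2, so Qs = 2P + 138.
Without the tax, 308 − 3P = 2P + 138 gives 5P = 170, so P* = $34 and Q* = 206.
With the tax collected from sellers, supply shifts: Qs = 2(P − 21) + 138.
New equilibrium: consumers pay $42.4, sellers receive $21.4, Q = 180.8. (Wedge: Pb − Ps = 21.)
Quantity falls by |ΔQ| = |206 − 180.8| = 25.2.
DWL = ½ · t · |ΔQ| = ½ · 21 · 25.2 = $264.6.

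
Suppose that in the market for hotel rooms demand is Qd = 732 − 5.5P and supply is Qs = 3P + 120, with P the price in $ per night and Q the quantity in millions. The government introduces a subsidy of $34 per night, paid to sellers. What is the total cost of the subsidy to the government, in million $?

Without the subsidy, 732 − 5.5P = 3P + 120 gives 8.5P = 612, so P* = $72 and Q* = 336.
With a per-unit subsidy paid to sellers, each receives P + 34 per unit sold, so supply becomes Qs = 3(P + 34) + 120.
New equilibrium: buyers pay $60, sellers receive $94, Q = 402. (Wedge: Pb − Ps = −34.)
Outlay = t · Q = 34 · 402 = $13668.

Government outlay = $13668 million.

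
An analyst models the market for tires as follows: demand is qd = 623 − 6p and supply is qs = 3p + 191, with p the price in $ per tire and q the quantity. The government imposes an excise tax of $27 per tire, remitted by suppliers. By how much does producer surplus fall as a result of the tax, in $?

Before the tax: set 623 − 6p = 3p + 191 → p* = $48, q* = 335.
With the tax collected from suppliers, supply shifts: qs = 3(p − 27) + 191.
Solving gives q = 281 with buyers paying $57 and suppliers receiving $30 (the $27 wedge).
ΔPS is the trapezoid between Q = 281 and Q = 335 of height $18: ½ · (335 + 281) · 18 = $5544.

Producer surplus falls by $5544.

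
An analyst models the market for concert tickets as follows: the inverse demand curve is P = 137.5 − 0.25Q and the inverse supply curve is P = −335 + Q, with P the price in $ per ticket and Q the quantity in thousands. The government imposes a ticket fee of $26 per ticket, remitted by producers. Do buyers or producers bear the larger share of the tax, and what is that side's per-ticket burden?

Producers bear the larger share: $20.8 per ticket.

Inverting to Q(P) form: Qd = 550 − 4P; Qs = P + 335.
Without the tax, 550 − 4P = P + 335 gives 5P = 215, so P* = $43 and Q* = 378.
With the tax collected from producers, supply shifts: Qs = (P − 26) + 335.
Solving gives Q = 357.2 with buyers paying $48.2 and producers receiving $22.2 (the $26 wedge).
Per-ticket burden: buyers $5.2, producers $20.8.
Producers take the larger share because supply is less price-elastic here (demand slope 4 vs supply slope 1).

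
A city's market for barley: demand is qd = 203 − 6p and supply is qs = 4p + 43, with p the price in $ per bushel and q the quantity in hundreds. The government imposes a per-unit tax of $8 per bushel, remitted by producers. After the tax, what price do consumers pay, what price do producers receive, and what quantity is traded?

Without the tax, 203 − 6p = 4p + 43 gives 10p = 160, so p* = $16 and q* = 107.
With the tax collected from producers, supply shifts: qs = 4(p − 8) + 43.
Solving gives q = 87.8 with consumers paying $19.2 and producers receiving $11.2 (the $8 wedge).

Consumers pay $19.2; producers receive $11.2; quantity = 87.8.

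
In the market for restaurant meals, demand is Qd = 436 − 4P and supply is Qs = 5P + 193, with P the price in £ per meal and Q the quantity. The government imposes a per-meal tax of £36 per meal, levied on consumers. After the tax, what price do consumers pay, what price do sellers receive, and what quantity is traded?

Before the tax: set 436 − 4P = 5P + 193 → P* = £27, Q* = 328.
With the tax collected from consumers, demand (in seller-price terms) shifts: Qd = 436 − 4(P + 36).
New equilibrium: consumers pay £47, sellers receive £11, Q = 248. (Wedge: Pb − Ps = 36.)
The less price-elastic side of the market bears the larger share of a per-unit tax.

Consumers pay £47; sellers receive £11; quantity = 248.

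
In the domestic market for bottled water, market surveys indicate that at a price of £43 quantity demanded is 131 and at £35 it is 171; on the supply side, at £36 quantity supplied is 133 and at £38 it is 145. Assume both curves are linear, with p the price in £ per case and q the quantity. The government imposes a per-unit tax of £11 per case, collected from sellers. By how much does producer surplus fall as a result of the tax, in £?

Producer surplus falls by £680.

Demand slope: (171 − 131)/(35 − 43) = -5, so qd = 346 − 5p.
Supply slope: (145 − 133)/(38 − 36) = 6, so qs = 6p − 83.
Before the tax: set 346 − 5p = 6p − 83 → p* = £39, q* = 151.
With the tax collected from sellers, supply shifts: qs = 6(p − 11) − 83.
Solving gives q = 121 with buyers paying £45 and sellers receiving £34 (the £11 wedge).
ΔPS is the trapezoid between Q = 121 and Q = 151 of height £5: ½ · (151 + 121) · 5 = £680.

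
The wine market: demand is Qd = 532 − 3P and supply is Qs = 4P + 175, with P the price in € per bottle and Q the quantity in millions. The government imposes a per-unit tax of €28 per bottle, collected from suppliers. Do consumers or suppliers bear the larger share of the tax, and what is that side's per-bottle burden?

Before the tax: set 532 − 3P = 4P + 175 → P* = €51, Q* = 379.
With the tax collected from suppliers, supply shifts: Qs = 4(P − 28) + 175.
Solving gives Q = 331 with consumers paying €67 and suppliers receiving €39 (the €28 wedge).
Per-bottle burden: consumers €16, suppliers €12.
Consumers take the larger share because demand is less price-elastic here (demand slope 3 vs supply slope 4).

Consumers bear the larger share: €16 per bottle.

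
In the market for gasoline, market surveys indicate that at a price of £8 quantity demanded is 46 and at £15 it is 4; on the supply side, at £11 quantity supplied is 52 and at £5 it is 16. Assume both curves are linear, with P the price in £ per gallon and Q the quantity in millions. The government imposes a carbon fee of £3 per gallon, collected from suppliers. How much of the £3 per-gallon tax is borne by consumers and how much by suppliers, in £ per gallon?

Demand slope: (4 − 46)/(15 − 8) = -6, so Qd = 94 − 6P.
Supply slope: (16 − 52)/(5 − 11) = 6, so Qs = 6P − 14.
Without the tax, 94 − 6P = 6P − 14 gives 12P = 108, so P* = £9 and Q* = 40.
With the tax collected from suppliers, supply shifts: Qs = 6(P − 3) − 14.
New equilibrium: consumers pay £10.5, suppliers receive £7.5, Q = 31. (Wedge: Pb − Ps = 3.)
Burden on consumers: £1.5; on suppliers: £1.5. (They sum to £3.)
The less price-elastic side of the market bears the larger share of a per-unit tax.

Consumers bear £1.5 per gallon; suppliers bear £1.5 per gallon.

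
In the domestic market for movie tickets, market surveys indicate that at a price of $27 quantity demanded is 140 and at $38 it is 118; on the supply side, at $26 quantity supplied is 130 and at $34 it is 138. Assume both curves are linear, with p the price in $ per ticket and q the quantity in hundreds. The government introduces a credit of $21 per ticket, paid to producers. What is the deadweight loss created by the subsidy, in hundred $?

Deadweight loss = $147 hundred.

Demand slope: (118 − 140)/(38 − 27) = -2, so qd = 194 − 2p.
Supply slope: (138 − 130)/(34 − 26) = 1, so qs = p + 104.
Before the subsidy: set 194 − 2p = p + 104 → p* = $30, q* = 134.
With a per-unit subsidy paid to producers, each receives p + 21 per unit sold, so supply becomes qs = (p + 21) + 104.
Solving gives q = 148 with consumers paying $23 and producers receiving $44 (the $21 wedge).
Quantity rises by |ΔQ| = |134 − 148| = 14.
DWL = ½ · t · |ΔQ| = ½ · 21 · 14 = $147.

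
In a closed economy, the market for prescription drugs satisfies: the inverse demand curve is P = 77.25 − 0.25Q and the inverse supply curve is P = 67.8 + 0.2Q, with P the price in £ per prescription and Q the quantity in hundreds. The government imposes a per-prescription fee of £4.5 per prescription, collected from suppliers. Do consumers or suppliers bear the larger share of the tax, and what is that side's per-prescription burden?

Rewrite in direct form: Qd = 309 − 4P and Qs = 5P − 339.
Before the tax: set 309 − 4P = 5P − 339 → P* = £72, Q* = 21.
With the tax collected from suppliers, supply shifts: Qs = 5(P − 4.5) − 339.
Solving gives Q = 11 with consumers paying £74.5 and suppliers receiving £70 (the £4.5 wedge).
Per-prescription burden: consumers £2.5, suppliers £2.
Consumers take the larger share because demand is less price-elastic here (demand slope 4 vs supply slope 5).

Consumers bear the larger share: £2.5 per prescription.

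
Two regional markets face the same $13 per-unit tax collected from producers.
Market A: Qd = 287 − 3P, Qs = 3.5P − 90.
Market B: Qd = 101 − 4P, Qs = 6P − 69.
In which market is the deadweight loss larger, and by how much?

Market A: pre-tax P* = $58, Q* = 113; post-tax Q = 92; deadweight loss = $136.5.
Market B: pre-tax P* = $17, Q* = 33; post-tax Q = 1.8; deadweight loss = $202.8.
Difference: $136.5 vs $202.8 → market B is larger by $66.3.

Market B, by $66.3.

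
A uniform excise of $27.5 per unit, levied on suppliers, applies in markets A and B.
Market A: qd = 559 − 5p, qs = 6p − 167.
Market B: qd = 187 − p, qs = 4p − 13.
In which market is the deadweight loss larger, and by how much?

Market A, by $728.75.

Market A: pre-tax p* = $66, q* = 229; post-tax q = 154; deadweight loss = $1031.25.
Market B: pre-tax p* = $40, q* = 147; post-tax q = 125; deadweight loss = $302.5.
Difference: $1031.25 vs $302.5 → market A is larger by $728.75.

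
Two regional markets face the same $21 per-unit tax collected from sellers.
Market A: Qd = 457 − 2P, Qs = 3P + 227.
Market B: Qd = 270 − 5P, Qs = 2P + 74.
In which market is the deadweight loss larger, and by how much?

Market B, by $50.4.

Market A: pre-tax P* = $46, Q* = 365; post-tax Q = 339.8; deadweight loss = $264.6.
Market B: pre-tax P* = $28, Q* = 130; post-tax Q = 100; deadweight loss = $315.
Difference: $264.6 vs $315 → market B is larger by $50.4.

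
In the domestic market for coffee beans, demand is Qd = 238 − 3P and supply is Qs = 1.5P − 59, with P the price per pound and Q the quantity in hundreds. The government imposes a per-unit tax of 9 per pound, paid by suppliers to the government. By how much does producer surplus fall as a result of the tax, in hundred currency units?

Producer surplus falls by 213 hundred.

Without the tax, 238 − 3P = 1.5P − 59 gives 4.5P = 297, so P* = 66 and Q* = 40.
With the tax collected from suppliers, supply shifts: Qs = 1.5(P − 9) − 59.
New equilibrium: consumers pay 69, suppliers receive 60, Q = 31. (Wedge: Pb − Ps = 9.)
ΔPS is the trapezoid between Q = 31 and Q = 40 of height 6: ½ · (40 + 31) · 6 = 213.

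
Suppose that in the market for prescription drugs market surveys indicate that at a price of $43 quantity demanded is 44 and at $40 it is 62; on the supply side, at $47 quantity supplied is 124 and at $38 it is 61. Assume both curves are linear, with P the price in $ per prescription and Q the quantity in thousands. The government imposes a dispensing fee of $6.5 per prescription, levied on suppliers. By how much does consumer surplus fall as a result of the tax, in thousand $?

Demand slope: (62 − 44)/(40 − 43) = -6, so Qd = 302 − 6P.
Supply slope: (61 − 124)/(38 − 47) = 7, so Qs = 7P − 205.
Before the tax: set 302 − 6P = 7P − 205 → P* = $39, Q* = 68.
With the tax collected from suppliers, supply shifts: Qs = 7(P − 6.5) − 205.
Solving gives Q = 47 with consumers paying $42.5 and suppliers receiving $36 (the $6.5 wedge).
ΔCS is the trapezoid between Q = 47 and Q = 68 of height $3.5: ½ · (68 + 47) · 3.5 = $201.25.

Consumer surplus falls by $201.25 thousand.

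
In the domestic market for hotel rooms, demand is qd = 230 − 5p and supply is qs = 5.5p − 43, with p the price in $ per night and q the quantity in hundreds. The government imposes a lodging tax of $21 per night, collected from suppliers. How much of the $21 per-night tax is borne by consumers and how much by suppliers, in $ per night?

Consumers bear $11 per night; suppliers bear $10 per night.

Before the tax: set 230 − 5p = 5.5p − 43 → p* = $26, q* = 100.
With the tax collected from suppliers, supply shifts: qs = 5.5(p − 21) − 43.
Solving gives q = 45 with consumers paying $37 and suppliers receiving $16 (the $21 wedge).
Burden on consumers: $11; on suppliers: $10. (They sum to $21.)
The less price-elastic side of the market bears the larger share of a per-unit tax.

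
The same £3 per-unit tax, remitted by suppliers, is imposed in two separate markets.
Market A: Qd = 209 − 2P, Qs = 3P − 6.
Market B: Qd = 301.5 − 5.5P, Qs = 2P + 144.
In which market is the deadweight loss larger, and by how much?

Market A: pre-tax P* = £43, Q* = 123; post-tax Q = 119.4; deadweight loss = £5.4.
Market B: pre-tax P* = £21, Q* = 186; post-tax Q = 181.6; deadweight loss = £6.6.
Difference: £5.4 vs £6.6 → market B is larger by £1.2.

Market B, by £1.2.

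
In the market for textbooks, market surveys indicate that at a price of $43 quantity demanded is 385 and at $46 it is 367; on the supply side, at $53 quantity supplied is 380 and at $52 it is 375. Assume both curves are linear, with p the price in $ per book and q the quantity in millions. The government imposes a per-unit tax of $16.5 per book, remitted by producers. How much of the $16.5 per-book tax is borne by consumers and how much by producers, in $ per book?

Demand slope: (367 − 385)/(46 − 43) = -6, so qd = 643 − 6p.
Supply slope: (375 − 380)/(52 − 53) = 5, so qs = 5p + 115.
Without the tax, 643 − 6p = 5p + 115 gives 11p = 528, so p* = $48 and q* = 355.
With the tax collected from producers, supply shifts: qs = 5(p − 16.5) + 115.
New equilibrium: consumers pay $55.5, producers receive $39, q = 310. (Wedge: pb − ps = 16.5.)
Burden on consumers: $7.5; on producers: $9. (They sum to $16.5.)
The less price-elastic side of the market bears the larger share of a per-unit tax.

Consumers bear $7.5 per book; producers bear $9 per book.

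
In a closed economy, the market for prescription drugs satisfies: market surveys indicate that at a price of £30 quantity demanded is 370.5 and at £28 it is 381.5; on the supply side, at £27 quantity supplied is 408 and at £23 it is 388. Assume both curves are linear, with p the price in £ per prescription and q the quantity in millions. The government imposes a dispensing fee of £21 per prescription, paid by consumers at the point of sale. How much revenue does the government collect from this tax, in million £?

Tax revenue = £7203 million.

Demand slope: (381.5 − 370.5)/(28 − 30) = -5.5, so qd = 535.5 − 5.5p.
Supply slope: (388 − 408)/(23 − 27) = 5, so qs = 5p + 273.
Without the tax, 535.5 − 5.5p = 5p + 273 gives 10.5p = 262.5, so p* = £25 and q* = 398.
With the tax collected from consumers, demand (in seller-price terms) shifts: qd = 535.5 − 5.5(p + 21).
Solving gives q = 343 with consumers paying £35 and suppliers receiving £14 (the £21 wedge).
Revenue = t · Q = 21 · 343 = £7203.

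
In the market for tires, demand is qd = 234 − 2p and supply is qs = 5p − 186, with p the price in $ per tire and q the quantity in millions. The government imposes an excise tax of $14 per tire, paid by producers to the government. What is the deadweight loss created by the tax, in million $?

Deadweight loss = $140 million.

Without the tax, 234 − 2p = 5p − 186 gives 7p = 420, so p* = $60 and q* = 114.
With the tax collected from producers, supply shifts: qs = 5(p − 14) − 186.
Solving gives q = 94 with consumers paying $70 and producers receiving $56 (the $14 wedge).
Quantity falls by |ΔQ| = |114 − 94| = 20.
DWL = ½ · t · |ΔQ| = ½ · 14 · 20 = $140.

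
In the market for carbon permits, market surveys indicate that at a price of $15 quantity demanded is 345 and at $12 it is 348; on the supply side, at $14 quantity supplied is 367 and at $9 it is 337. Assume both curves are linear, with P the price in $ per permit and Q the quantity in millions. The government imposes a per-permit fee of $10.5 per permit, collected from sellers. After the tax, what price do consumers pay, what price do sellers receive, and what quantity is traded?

Demand slope: (348 − 345)/(12 − 15) = -1, so Qd = 360 − P.
Supply slope: (337 − 367)/(9 − 14) = 6, so Qs = 6P + 283.
Without the tax, 360 − P = 6P + 283 gives 7P = 77, so P* = $11 and Q* = 349.
With the tax collected from sellers, supply shifts: Qs = 6(P − 10.5) + 283.
New equilibrium: consumers pay $20, sellers receive $9.5, Q = 340. (Wedge: Pb − Ps = 10.5.)

Consumers pay $20; sellers receive $9.5; quantity = 340.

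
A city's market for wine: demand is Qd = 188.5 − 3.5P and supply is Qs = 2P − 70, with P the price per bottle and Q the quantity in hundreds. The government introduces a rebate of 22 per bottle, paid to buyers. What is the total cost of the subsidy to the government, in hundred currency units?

Government outlay = 1144 hundred.

Before the subsidy: set 188.5 − 3.5P = 2P − 70 → P* = 47, Q* = 24.
With a per-unit subsidy paid to buyers, each effectively pays P − 22, so demand becomes Qd = 188.5 − 3.5(P − 22).
Solving gives Q = 52 with buyers paying 39 and suppliers receiving 61 (the 22 wedge).
Outlay = t · Q = 22 · 52 = 1144.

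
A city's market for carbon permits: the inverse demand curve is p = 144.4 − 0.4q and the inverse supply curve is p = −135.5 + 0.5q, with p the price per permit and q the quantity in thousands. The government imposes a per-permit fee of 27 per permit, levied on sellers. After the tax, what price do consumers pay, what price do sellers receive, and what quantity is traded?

Rewrite in direct form: qd = 361 − 2.5p and qs = 2p + 271.
Before the tax: set 361 − 2.5p = 2p + 271 → p* = 20, q* = 311.
With the tax collected from sellers, supply shifts: qs = 2(p − 27) + 271.
New equilibrium: consumers pay 32, sellers receive 5, q = 281. (Wedge: pb − ps = 27.)
The less price-elastic side of the market bears the larger share of a per-unit tax.

Consumers pay 32; sellers receive 5; quantity = 281.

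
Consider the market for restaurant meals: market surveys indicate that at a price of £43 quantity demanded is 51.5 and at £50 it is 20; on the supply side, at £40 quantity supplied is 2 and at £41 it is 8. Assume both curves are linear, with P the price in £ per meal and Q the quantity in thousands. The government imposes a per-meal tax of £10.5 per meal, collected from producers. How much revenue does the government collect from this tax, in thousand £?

Tax revenue = £115.5 thousand.

Demand slope: (20 − 51.5)/(50 − 43) = -4.5, so Qd = 245 − 4.5P.
Supply slope: (8 − 2)/(41 − 40) = 6, so Qs = 6P − 238.
Before the tax: set 245 − 4.5P = 6P − 238 → P* = £46, Q* = 38.
With the tax collected from producers, supply shifts: Qs = 6(P − 10.5) − 238.
Solving gives Q = 11 with buyers paying £52 and producers receiving £41.5 (the £10.5 wedge).
Revenue = t · Q = 10.5 · 11 = £115.5.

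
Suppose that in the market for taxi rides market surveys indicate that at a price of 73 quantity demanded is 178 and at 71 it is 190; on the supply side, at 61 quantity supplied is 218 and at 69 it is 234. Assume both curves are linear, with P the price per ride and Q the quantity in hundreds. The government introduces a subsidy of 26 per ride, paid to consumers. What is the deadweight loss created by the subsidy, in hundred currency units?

Deadweight loss = 507 hundred.

Demand slope: (190 − 178)/(71 − 73) = -6, so Qd = 616 − 6P.
Supply slope: (234 − 218)/(69 − 61) = 2, so Qs = 2P + 96.
Before the subsidy: set 616 − 6P = 2P + 96 → P* = 65, Q* = 226.
With a per-unit subsidy paid to consumers, each effectively pays P − 26, so demand becomes Qd = 616 − 6(P − 26).
Solving gives Q = 265 with consumers paying 58.5 and sellers receiving 84.5 (the 26 wedge).
Quantity rises by |ΔQ| = |226 − 265| = 39.
DWL = ½ · t · |ΔQ| = ½ · 26 · 39 = 507.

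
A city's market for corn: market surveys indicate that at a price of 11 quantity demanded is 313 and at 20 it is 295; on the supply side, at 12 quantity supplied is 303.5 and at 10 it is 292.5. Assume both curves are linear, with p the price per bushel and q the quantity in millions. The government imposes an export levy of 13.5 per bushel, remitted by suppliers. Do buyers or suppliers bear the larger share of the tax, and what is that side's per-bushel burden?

Buyers bear the larger share: 9.9 per bushel.

Demand slope: (295 − 313)/(20 − 11) = -2, so qd = 335 − 2p.
Supply slope: (292.5 − 303.5)/(10 − 12) = 5.5, so qs = 5.5p + 237.5.
Before the tax: set 335 − 2p = 5.5p + 237.5 → p* = 13, q* = 309.
With the tax collected from suppliers, supply shifts: qs = 5.5(p − 13.5) + 237.5.
New equilibrium: buyers pay 22.9, suppliers receive 9.4, q = 289.2. (Wedge: pb − ps = 13.5.)
Per-bushel burden: buyers 9.9, suppliers 3.6.
Buyers take the larger share because demand is less price-elastic here (demand slope 2 vs supply slope 5.5).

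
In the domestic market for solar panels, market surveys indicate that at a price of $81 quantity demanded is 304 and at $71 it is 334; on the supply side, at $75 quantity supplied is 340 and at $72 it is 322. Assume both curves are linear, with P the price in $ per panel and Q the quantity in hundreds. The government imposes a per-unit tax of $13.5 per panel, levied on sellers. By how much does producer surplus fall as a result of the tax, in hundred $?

Demand slope: (334 − 304)/(71 − 81) = -3, so Qd = 547 − 3P.
Supply slope: (322 − 340)/(72 − 75) = 6, so Qs = 6P − 110.
Before the tax: set 547 − 3P = 6P − 110 → P* = $73, Q* = 328.
With the tax collected from sellers, supply shifts: Qs = 6(P − 13.5) − 110.
New equilibrium: buyers pay $82, sellers receive $68.5, Q = 301. (Wedge: Pb − Ps = 13.5.)
ΔPS is the trapezoid between Q = 301 and Q = 328 of height $4.5: ½ · (328 + 301) · 4.5 = $1415.25.

Producer surplus falls by $1415.25 hundred.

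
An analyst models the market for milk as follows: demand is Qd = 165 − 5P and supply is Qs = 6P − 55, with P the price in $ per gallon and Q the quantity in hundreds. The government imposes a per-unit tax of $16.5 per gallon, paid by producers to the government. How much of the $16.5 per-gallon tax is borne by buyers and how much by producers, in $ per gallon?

Without the tax, 165 − 5P = 6P − 55 gives 11P = 220, so P* = $20 and Q* = 65.
With the tax collected from producers, supply shifts: Qs = 6(P − 16.5) − 55.
Solving gives Q = 20 with buyers paying $29 and producers receiving $12.5 (the $16.5 wedge).
Burden on buyers: $9; on producers: $7.5. (They sum to $16.5.)

Buyers bear $9 per gallon; producers bear $7.5 per gallon.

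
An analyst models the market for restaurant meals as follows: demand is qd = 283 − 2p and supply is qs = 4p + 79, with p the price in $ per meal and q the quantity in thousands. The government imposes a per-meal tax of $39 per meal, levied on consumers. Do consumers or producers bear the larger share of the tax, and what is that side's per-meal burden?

Consumers bear the larger share: $26 per meal.

Before the tax: set 283 − 2p = 4p + 79 → p* = $34, q* = 215.
With the tax collected from consumers, demand (in seller-price terms) shifts: qd = 283 − 2(p + 39).
New equilibrium: consumers pay $60, producers receive $21, q = 163. (Wedge: pb − ps = 39.)
Per-meal burden: consumers $26, producers $13.
Consumers take the larger share because demand is less price-elastic here (demand slope 2 vs supply slope 4).
The less price-elastic side of the market bears the larger share of a per-unit tax.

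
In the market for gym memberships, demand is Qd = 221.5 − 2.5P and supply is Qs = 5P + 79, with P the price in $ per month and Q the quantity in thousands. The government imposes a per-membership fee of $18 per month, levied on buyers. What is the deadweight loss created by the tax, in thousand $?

Before the tax: set 221.5 − 2.5P = 5P + 79 → P* = $19, Q* = 174.
With the tax collected from buyers, demand (in seller-price terms) shifts: Qd = 221.5 − 2.5(P + 18).
New equilibrium: buyers pay $31, producers receive $13, Q = 144. (Wedge: Pb − Ps = 18.)
Quantity falls by |ΔQ| = |174 − 144| = 30.
DWL = ½ · t · |ΔQ| = ½ · 18 · 30 = $270.

Deadweight loss = $270 thousand.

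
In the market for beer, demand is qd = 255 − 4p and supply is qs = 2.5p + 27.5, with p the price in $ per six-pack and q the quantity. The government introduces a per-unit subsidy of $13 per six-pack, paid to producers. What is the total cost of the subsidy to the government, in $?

Government outlay = $1755.

Before the subsidy: set 255 − 4p = 2.5p + 27.5 → p* = $35, q* = 115.
With a per-unit subsidy paid to producers, each receives p + 13 per unit sold, so supply becomes qs = 2.5(p + 13) + 27.5.
New equilibrium: consumers pay $30, producers receive $43, q = 135. (Wedge: pb − ps = −13.)
Outlay = t · Q = 13 · 135 = $1755.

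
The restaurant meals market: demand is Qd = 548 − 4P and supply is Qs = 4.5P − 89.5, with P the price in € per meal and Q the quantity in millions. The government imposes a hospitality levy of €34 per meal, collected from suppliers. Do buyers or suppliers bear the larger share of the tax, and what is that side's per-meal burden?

Before the tax: set 548 − 4P = 4.5P − 89.5 → P* = €75, Q* = 248.
With the tax collected from suppliers, supply shifts: Qs = 4.5(P − 34) − 89.5.
Solving gives Q = 176 with buyers paying €93 and suppliers receiving €59 (the €34 wedge).
Per-meal burden: buyers €18, suppliers €16.
Buyers take the larger share because demand is less price-elastic here (demand slope 4 vs supply slope 4.5).
The less price-elastic side of the market bears the larger share of a per-unit tax.

Buyers bear the larger share: €18 per meal.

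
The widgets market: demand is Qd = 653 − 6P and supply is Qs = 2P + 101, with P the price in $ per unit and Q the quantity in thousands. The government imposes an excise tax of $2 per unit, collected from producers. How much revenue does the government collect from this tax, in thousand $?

Without the tax, 653 − 6P = 2P + 101 gives 8P = 552, so P* = $69 and Q* = 239.
With the tax collected from producers, supply shifts: Qs = 2(P − 2) + 101.
Solving gives Q = 236 with consumers paying $69.5 and producers receiving $67.5 (the $2 wedge).
Revenue = t · Q = 2 · 236 = $472.

Tax revenue = $472 thousand.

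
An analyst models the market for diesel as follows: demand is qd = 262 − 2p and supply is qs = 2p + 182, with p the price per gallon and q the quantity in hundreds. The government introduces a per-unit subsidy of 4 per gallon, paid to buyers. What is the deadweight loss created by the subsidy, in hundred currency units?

Before the subsidy: set 262 − 2p = 2p + 182 → p* = 20, q* = 222.
With a per-unit subsidy paid to buyers, each effectively pays p − 4, so demand becomes qd = 262 − 2(p − 4).
Solving gives q = 226 with buyers paying 18 and sellers receiving 22 (the 4 wedge).
Quantity rises by |ΔQ| = |222 − 226| = 4.
DWL = ½ · t · |ΔQ| = ½ · 4 · 4 = 8.

Deadweight loss = 8 hundred.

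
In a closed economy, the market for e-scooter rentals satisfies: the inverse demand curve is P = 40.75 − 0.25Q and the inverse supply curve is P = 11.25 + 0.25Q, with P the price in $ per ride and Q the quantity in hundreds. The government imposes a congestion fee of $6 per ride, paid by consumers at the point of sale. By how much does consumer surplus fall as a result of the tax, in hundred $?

Consumer surplus falls by $159 hundred.

Rewrite in direct form: Qd = 163 − 4P and Qs = 4P − 45.
Without the tax, 163 − 4P = 4P − 45 gives 8P = 208, so P* = $26 and Q* = 59.
With the tax collected from consumers, demand (in seller-price terms) shifts: Qd = 163 − 4(P + 6).
New equilibrium: consumers pay $29, producers receive $23, Q = 47. (Wedge: Pb − Ps = 6.)
ΔCS is the trapezoid between Q = 47 and Q = 59 of height $3: ½ · (59 + 47) · 3 = $159.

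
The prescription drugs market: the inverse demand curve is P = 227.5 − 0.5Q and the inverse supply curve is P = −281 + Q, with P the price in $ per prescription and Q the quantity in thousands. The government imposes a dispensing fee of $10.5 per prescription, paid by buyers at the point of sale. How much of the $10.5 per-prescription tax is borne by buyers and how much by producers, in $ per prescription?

Buyers bear $3.5 per prescription; producers bear $7 per prescription.

Rewrite in direct form: Qd = 455 − 2P and Qs = P + 281.
Before the tax: set 455 − 2P = P + 281 → P* = $58, Q* = 339.
With the tax collected from buyers, demand (in seller-price terms) shifts: Qd = 455 − 2(P + 10.5).
New equilibrium: buyers pay $61.5, producers receive $51, Q = 332. (Wedge: Pb − Ps = 10.5.)
Burden on buyers: $3.5; on producers: $7. (They sum to $10.5.)
The less price-elastic side of the market bears the larger share of a per-unit tax.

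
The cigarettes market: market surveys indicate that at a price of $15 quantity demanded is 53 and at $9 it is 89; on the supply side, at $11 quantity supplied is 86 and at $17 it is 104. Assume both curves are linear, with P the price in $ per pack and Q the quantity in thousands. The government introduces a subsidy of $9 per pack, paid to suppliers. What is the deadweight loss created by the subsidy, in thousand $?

Demand slope: (89 − 53)/(9 − 15) = -6, so Qd = 143 − 6P.
Supply slope: (104 − 86)/(17 − 11) = 3, so Qs = 3P + 53.
Before the subsidy: set 143 − 6P = 3P + 53 → P* = $10, Q* = 83.
With a per-unit subsidy paid to suppliers, each receives P + 9 per unit sold, so supply becomes Qs = 3(P + 9) + 53.
Solving gives Q = 101 with consumers paying $7 and suppliers receiving $16 (the $9 wedge).
Quantity rises by |ΔQ| = |83 − 101| = 18.
DWL = ½ · t · |ΔQ| = ½ · 9 · 18 = $81.

Deadweight loss = $81 thousand.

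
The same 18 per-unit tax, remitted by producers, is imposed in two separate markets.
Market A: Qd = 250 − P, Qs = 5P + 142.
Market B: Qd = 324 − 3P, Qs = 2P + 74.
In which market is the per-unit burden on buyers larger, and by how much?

Market A, by 7.8.

Market A: pre-tax P* = 18, Q* = 232; post-tax Q = 217; per-unit burden on buyers = 15.
Market B: pre-tax P* = 50, Q* = 174; post-tax Q = 152.4; per-unit burden on buyers = 7.2.
Difference: 15 vs 7.2 → market A is larger by 7.8.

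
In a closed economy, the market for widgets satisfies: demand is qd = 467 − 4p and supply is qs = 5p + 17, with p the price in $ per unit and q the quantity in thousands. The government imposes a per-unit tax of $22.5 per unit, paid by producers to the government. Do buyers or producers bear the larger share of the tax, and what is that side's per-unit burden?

Before the tax: set 467 − 4p = 5p + 17 → p* = $50, q* = 267.
With the tax collected from producers, supply shifts: qs = 5(p − 22.5) + 17.
Solving gives q = 217 with buyers paying $62.5 and producers receiving $40 (the $22.5 wedge).
Per-unit burden: buyers $12.5, producers $10.
Buyers take the larger share because demand is less price-elastic here (demand slope 4 vs supply slope 5).

Buyers bear the larger share: $12.5 per unit.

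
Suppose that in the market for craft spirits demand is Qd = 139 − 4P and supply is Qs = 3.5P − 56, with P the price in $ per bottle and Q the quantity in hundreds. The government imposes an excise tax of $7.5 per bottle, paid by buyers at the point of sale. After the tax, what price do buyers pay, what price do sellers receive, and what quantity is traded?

Without the tax, 139 − 4P = 3.5P − 56 gives 7.5P = 195, so P* = $26 and Q* = 35.
With the tax collected from buyers, demand (in seller-price terms) shifts: Qd = 139 − 4(P + 7.5).
New equilibrium: buyers pay $29.5, sellers receive $22, Q = 21. (Wedge: Pb − Ps = 7.5.)

Buyers pay $29.5; sellers receive $22; quantity = 21.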